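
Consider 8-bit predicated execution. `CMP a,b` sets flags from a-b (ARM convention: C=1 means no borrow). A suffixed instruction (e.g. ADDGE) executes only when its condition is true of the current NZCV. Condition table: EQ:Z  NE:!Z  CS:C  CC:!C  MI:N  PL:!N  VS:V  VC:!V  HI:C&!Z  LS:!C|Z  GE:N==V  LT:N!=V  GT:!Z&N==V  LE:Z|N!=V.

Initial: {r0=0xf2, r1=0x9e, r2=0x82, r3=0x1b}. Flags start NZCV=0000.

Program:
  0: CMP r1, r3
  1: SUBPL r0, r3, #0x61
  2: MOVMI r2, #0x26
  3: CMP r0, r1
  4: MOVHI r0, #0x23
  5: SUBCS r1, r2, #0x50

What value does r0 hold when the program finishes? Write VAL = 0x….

VAL = 0x23

[0] flags=1010 → (cmp)
[1] flags=1010 PL?F → skip
[2] flags=1010 MI?T → r2=0x26
[3] flags=0010 → (cmp)
[4] flags=0010 HI?T → r0=0x23
[5] flags=0010 CS?T → r1=0xd6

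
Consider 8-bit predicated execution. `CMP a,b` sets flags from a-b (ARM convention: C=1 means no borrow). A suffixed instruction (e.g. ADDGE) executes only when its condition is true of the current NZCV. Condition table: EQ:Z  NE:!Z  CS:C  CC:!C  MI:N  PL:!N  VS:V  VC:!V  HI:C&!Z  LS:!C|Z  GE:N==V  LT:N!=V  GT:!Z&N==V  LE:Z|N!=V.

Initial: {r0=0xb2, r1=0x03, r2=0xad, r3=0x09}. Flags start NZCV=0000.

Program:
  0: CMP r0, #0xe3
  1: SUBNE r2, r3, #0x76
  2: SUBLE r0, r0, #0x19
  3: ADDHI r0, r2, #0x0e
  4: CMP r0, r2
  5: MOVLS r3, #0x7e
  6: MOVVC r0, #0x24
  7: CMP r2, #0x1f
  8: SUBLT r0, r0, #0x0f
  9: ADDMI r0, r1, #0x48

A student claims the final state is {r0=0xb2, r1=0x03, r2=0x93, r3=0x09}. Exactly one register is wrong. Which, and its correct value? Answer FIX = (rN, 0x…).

FIX = (r0, 0x15)

0: ✓ CMP  NZCV=1000
1: ✓ SUBNE  r2←0x93
2: ✓ SUBLE  r0←0x99
3: · ADDHI
4: ✓ CMP  NZCV=0010
5: · MOVLS
6: ✓ MOVVC  r0←0x24
7: ✓ CMP  NZCV=0011
8: ✓ SUBLT  r0←0x15
9: · ADDMI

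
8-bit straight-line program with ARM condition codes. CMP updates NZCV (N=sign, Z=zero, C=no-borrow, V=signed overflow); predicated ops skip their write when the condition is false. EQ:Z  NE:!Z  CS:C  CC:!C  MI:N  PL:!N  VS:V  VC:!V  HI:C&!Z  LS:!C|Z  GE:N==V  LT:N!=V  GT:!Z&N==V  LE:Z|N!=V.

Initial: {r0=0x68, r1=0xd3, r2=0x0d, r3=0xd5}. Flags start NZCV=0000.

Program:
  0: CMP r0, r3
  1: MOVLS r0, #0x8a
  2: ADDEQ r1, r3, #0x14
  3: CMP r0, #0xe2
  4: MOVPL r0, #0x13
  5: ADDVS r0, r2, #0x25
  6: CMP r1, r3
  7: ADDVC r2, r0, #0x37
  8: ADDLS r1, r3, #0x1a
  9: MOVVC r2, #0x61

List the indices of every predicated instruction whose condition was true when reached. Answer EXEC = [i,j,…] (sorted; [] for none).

EXEC = [1,7,8,9]

0: ✓ CMP  NZCV=1001
1: ✓ MOVLS  r0←0x8a
2: · ADDEQ
3: ✓ CMP  NZCV=1000
4: · MOVPL
5: · ADDVS
6: ✓ CMP  NZCV=1000
7: ✓ ADDVC  r2←0xc1
8: ✓ ADDLS  r1←0xef
9: ✓ MOVVC  r2←0x61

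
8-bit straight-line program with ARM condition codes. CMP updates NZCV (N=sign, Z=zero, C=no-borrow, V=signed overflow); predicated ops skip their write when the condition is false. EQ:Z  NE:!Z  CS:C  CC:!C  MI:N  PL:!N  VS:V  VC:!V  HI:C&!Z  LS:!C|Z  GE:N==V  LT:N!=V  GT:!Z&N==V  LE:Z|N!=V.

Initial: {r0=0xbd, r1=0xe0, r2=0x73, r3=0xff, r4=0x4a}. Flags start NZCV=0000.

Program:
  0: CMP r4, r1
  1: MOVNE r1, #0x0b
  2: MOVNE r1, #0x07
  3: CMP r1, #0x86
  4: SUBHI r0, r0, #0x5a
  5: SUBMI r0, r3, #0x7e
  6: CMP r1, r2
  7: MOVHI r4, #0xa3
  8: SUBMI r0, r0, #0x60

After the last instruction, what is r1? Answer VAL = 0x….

VAL = 0x07

0: ✓ CMP  NZCV=0000
1: ✓ MOVNE  r1←0x0b
2: ✓ MOVNE  r1←0x07
3: ✓ CMP  NZCV=1001
4: · SUBHI
5: ✓ SUBMI  r0←0x81
6: ✓ CMP  NZCV=1000
7: · MOVHI
8: ✓ SUBMI  r0←0x21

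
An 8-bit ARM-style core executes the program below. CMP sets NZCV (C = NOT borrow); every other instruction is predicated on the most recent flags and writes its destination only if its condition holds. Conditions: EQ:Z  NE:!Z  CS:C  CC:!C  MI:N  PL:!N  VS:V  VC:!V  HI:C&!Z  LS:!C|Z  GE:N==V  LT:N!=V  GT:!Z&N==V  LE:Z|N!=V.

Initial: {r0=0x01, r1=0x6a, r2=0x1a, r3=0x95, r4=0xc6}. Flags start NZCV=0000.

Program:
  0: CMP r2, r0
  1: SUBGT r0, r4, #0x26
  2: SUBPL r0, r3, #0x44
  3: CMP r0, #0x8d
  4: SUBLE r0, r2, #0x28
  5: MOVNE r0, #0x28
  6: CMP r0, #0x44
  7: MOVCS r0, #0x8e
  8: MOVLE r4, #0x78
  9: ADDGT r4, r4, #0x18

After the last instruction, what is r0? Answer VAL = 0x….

VAL = 0x28

[0] flags=0010 → (cmp)
[1] flags=0010 GT?T → r0=0xa0
[2] flags=0010 PL?T → r0=0x51
[3] flags=1001 → (cmp)
[4] flags=1001 LE?F → skip
[5] flags=1001 NE?T → r0=0x28
[6] flags=1000 → (cmp)
[7] flags=1000 CS?F → skip
[8] flags=1000 LE?T → r4=0x78
[9] flags=1000 GT?F → skip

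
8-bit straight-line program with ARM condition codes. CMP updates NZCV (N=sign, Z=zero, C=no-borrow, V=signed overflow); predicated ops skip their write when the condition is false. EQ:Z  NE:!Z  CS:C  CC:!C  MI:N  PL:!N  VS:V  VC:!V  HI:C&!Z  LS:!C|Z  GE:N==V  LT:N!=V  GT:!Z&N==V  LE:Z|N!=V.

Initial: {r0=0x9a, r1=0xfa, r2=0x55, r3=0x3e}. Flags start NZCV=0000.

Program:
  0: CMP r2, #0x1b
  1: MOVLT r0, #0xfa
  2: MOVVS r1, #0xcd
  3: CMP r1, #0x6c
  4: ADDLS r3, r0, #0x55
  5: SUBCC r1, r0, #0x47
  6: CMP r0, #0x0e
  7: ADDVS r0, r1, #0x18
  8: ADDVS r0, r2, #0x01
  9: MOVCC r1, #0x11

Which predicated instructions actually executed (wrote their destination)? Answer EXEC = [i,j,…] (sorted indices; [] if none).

EXEC = []

[0] flags=0010 → (cmp)
[1] flags=0010 LT?F → skip
[2] flags=0010 VS?F → skip
[3] flags=1010 → (cmp)
[4] flags=1010 LS?F → skip
[5] flags=1010 CC?F → skip
[6] flags=1010 → (cmp)
[7] flags=1010 VS?F → skip
[8] flags=1010 VS?F → skip
[9] flags=1010 CC?F → skip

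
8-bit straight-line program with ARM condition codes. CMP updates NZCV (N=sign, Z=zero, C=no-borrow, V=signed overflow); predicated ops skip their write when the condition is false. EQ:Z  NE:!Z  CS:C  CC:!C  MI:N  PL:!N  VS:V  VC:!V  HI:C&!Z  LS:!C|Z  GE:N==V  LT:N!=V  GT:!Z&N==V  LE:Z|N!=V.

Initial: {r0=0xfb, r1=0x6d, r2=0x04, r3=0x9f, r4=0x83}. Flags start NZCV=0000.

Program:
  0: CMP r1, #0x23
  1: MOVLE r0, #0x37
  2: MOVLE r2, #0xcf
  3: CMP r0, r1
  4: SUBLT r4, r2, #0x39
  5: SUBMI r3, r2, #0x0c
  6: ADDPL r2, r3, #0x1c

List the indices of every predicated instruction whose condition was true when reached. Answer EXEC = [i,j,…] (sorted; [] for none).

[0] flags=0010 → (cmp)
[1] flags=0010 LE?F → skip
[2] flags=0010 LE?F → skip
[3] flags=1010 → (cmp)
[4] flags=1010 LT?T → r4=0xcb
[5] flags=1010 MI?T → r3=0xf8
[6] flags=1010 PL?F → skip

EXEC = [4,5]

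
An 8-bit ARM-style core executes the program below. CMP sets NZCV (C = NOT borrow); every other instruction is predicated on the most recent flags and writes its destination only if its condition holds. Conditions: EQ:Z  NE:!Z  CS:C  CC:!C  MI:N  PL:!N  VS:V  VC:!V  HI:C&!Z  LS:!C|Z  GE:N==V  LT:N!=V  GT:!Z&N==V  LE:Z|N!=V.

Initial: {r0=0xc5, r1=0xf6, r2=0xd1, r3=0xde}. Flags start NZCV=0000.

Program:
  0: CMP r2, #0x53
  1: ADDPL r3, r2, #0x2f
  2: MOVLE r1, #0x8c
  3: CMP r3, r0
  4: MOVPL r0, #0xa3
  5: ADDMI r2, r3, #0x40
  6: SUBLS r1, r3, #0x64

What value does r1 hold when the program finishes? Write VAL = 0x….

VAL = 0x9c

0: ✓ CMP  NZCV=0011
1: ✓ ADDPL  r3←0x00
2: ✓ MOVLE  r1←0x8c
3: ✓ CMP  NZCV=0000
4: ✓ MOVPL  r0←0xa3
5: · ADDMI
6: ✓ SUBLS  r1←0x9c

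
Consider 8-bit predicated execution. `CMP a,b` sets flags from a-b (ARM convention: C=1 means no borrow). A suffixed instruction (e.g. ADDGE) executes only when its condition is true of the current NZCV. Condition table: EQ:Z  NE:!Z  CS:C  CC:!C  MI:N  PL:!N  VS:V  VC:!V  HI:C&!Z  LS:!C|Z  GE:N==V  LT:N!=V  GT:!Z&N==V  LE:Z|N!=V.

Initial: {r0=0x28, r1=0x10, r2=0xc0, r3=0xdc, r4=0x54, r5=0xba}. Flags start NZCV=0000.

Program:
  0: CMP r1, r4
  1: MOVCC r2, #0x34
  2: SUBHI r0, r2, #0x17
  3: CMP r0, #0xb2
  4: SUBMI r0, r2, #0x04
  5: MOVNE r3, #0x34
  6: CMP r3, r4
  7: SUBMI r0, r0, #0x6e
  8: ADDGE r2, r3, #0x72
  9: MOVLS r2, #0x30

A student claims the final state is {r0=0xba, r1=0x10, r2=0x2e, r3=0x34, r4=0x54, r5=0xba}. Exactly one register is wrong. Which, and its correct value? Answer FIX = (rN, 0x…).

[0] flags=1000 → (cmp)
[1] flags=1000 CC?T → r2=0x34
[2] flags=1000 HI?F → skip
[3] flags=0000 → (cmp)
[4] flags=0000 MI?F → skip
[5] flags=0000 NE?T → r3=0x34
[6] flags=1000 → (cmp)
[7] flags=1000 MI?T → r0=0xba
[8] flags=1000 GE?F → skip
[9] flags=1000 LS?T → r2=0x30

FIX = (r2, 0x30)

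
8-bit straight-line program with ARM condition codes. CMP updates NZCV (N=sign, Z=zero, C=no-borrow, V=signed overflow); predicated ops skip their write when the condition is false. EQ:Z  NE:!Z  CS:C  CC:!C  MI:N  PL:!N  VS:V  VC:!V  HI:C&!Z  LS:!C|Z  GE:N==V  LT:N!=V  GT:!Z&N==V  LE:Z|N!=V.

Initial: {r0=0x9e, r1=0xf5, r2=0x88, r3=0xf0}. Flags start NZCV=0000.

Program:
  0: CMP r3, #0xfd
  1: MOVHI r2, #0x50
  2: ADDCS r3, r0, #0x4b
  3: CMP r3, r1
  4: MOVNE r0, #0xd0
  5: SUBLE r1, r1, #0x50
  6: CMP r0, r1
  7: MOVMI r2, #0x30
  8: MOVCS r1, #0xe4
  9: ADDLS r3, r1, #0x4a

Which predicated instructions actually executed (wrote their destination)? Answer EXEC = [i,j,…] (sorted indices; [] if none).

EXEC = [4,5,8]

0: ✓ CMP  NZCV=1000
1: · MOVHI
2: · ADDCS
3: ✓ CMP  NZCV=1000
4: ✓ MOVNE  r0←0xd0
5: ✓ SUBLE  r1←0xa5
6: ✓ CMP  NZCV=0010
7: · MOVMI
8: ✓ MOVCS  r1←0xe4
9: · ADDLS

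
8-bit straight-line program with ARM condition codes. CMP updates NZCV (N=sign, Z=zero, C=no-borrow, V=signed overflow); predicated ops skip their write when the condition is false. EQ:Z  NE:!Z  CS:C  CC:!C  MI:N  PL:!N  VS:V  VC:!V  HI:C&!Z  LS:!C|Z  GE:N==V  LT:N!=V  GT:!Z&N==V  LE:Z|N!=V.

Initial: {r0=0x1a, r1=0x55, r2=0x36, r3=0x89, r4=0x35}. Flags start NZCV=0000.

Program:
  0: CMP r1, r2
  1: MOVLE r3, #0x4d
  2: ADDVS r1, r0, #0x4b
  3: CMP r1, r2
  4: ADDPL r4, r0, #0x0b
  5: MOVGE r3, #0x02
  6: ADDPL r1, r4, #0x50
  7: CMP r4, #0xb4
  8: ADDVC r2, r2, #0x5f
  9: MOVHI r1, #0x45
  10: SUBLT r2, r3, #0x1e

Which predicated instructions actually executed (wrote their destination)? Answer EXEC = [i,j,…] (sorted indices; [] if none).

EXEC = [4,5,6,8]

0: ✓ CMP  NZCV=0010
1: · MOVLE
2: · ADDVS
3: ✓ CMP  NZCV=0010
4: ✓ ADDPL  r4←0x25
5: ✓ MOVGE  r3←0x02
6: ✓ ADDPL  r1←0x75
7: ✓ CMP  NZCV=0000
8: ✓ ADDVC  r2←0x95
9: · MOVHI
10: · SUBLT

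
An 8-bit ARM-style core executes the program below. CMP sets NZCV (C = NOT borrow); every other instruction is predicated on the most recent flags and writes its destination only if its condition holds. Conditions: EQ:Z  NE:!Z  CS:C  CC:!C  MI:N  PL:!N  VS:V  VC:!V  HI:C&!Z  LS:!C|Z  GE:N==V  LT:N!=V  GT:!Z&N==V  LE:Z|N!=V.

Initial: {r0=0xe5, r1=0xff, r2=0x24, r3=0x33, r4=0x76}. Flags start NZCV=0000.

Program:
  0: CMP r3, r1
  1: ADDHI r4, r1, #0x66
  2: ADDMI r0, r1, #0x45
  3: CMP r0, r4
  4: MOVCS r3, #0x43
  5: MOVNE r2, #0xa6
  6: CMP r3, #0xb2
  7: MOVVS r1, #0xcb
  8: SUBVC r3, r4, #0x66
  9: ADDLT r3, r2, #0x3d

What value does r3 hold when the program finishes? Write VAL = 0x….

[0] flags=0000 → (cmp)
[1] flags=0000 HI?F → skip
[2] flags=0000 MI?F → skip
[3] flags=0011 → (cmp)
[4] flags=0011 CS?T → r3=0x43
[5] flags=0011 NE?T → r2=0xa6
[6] flags=1001 → (cmp)
[7] flags=1001 VS?T → r1=0xcb
[8] flags=1001 VC?F → skip
[9] flags=1001 LT?F → skip

VAL = 0x43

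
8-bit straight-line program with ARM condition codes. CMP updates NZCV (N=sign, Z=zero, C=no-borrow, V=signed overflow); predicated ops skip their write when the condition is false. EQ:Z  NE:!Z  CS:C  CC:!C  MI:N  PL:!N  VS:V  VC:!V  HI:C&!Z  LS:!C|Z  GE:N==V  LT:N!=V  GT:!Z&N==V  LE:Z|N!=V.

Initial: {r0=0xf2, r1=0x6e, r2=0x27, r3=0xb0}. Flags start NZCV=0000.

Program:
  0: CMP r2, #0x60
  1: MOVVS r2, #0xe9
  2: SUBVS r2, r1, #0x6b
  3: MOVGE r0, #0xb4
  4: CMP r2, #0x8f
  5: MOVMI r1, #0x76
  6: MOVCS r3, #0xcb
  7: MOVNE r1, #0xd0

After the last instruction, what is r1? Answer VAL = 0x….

VAL = 0xd0

0: ✓ CMP  NZCV=1000
1: · MOVVS
2: · SUBVS
3: · MOVGE
4: ✓ CMP  NZCV=1001
5: ✓ MOVMI  r1←0x76
6: · MOVCS
7: ✓ MOVNE  r1←0xd0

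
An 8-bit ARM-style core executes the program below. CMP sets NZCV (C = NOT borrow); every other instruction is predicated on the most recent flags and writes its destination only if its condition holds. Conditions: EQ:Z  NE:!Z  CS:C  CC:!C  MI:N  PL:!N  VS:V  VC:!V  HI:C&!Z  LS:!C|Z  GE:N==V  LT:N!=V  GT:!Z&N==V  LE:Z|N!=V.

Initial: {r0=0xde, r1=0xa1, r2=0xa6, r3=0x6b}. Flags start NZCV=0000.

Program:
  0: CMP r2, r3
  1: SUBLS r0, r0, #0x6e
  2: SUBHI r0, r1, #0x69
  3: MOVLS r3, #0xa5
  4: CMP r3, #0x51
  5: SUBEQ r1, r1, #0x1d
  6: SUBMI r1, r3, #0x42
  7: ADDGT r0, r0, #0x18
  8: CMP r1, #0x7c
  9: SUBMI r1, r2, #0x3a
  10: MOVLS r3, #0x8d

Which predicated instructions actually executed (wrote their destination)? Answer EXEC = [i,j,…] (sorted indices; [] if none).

0: ✓ CMP  NZCV=0011
1: · SUBLS
2: ✓ SUBHI  r0←0x38
3: · MOVLS
4: ✓ CMP  NZCV=0010
5: · SUBEQ
6: · SUBMI
7: ✓ ADDGT  r0←0x50
8: ✓ CMP  NZCV=0011
9: · SUBMI
10: · MOVLS

EXEC = [2,7]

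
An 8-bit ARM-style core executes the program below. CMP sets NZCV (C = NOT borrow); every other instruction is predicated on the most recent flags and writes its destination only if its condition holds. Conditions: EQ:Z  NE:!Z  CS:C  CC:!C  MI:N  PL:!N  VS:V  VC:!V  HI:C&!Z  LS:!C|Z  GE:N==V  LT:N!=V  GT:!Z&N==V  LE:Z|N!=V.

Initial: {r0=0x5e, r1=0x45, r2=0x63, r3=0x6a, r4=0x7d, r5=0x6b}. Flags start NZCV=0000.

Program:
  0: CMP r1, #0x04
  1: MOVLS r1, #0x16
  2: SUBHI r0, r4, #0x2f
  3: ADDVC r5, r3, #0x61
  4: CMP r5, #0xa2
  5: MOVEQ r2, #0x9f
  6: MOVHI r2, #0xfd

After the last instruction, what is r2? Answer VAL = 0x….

0: ✓ CMP  NZCV=0010
1: · MOVLS
2: ✓ SUBHI  r0←0x4e
3: ✓ ADDVC  r5←0xcb
4: ✓ CMP  NZCV=0010
5: · MOVEQ
6: ✓ MOVHI  r2←0xfd

VAL = 0xfd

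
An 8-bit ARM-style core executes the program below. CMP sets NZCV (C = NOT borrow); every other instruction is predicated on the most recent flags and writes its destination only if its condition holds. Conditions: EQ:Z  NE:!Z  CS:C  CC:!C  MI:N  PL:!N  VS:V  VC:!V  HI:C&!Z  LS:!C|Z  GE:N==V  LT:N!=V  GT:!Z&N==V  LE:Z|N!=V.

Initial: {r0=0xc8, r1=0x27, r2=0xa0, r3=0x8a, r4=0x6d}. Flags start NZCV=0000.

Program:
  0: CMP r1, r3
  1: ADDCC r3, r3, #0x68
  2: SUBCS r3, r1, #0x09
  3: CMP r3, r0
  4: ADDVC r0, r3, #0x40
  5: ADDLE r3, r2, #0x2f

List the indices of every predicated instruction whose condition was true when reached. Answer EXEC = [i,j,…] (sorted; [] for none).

[0] flags=1001 → (cmp)
[1] flags=1001 CC?T → r3=0xf2
[2] flags=1001 CS?F → skip
[3] flags=0010 → (cmp)
[4] flags=0010 VC?T → r0=0x32
[5] flags=0010 LE?F → skip

EXEC = [1,4]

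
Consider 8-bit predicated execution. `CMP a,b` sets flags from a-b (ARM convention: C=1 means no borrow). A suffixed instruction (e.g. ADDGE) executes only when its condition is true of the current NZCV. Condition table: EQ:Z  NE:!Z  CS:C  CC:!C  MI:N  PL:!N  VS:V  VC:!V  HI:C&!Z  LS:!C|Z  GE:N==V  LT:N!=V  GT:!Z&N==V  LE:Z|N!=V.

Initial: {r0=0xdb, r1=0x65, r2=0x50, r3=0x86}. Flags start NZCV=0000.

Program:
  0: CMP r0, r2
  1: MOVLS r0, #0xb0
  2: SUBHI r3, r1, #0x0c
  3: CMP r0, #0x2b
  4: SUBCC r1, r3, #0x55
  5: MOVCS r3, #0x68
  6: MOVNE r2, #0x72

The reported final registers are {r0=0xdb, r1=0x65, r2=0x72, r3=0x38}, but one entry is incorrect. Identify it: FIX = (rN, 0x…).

0: ✓ CMP  NZCV=1010
1: · MOVLS
2: ✓ SUBHI  r3←0x59
3: ✓ CMP  NZCV=1010
4: · SUBCC
5: ✓ MOVCS  r3←0x68
6: ✓ MOVNE  r2←0x72

FIX = (r3, 0x68)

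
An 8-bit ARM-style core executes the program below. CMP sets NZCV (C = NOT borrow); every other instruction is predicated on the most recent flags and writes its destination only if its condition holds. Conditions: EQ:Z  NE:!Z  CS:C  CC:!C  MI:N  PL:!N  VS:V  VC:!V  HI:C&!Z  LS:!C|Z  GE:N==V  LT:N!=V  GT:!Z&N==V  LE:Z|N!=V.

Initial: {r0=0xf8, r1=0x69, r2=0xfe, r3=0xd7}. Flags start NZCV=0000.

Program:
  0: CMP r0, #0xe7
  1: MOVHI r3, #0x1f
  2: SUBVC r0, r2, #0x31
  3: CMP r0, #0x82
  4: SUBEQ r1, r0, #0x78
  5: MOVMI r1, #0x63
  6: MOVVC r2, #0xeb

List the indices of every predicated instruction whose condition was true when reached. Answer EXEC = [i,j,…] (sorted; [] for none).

EXEC = [1,2,6]

0: ✓ CMP  NZCV=0010
1: ✓ MOVHI  r3←0x1f
2: ✓ SUBVC  r0←0xcd
3: ✓ CMP  NZCV=0010
4: · SUBEQ
5: · MOVMI
6: ✓ MOVVC  r2←0xeb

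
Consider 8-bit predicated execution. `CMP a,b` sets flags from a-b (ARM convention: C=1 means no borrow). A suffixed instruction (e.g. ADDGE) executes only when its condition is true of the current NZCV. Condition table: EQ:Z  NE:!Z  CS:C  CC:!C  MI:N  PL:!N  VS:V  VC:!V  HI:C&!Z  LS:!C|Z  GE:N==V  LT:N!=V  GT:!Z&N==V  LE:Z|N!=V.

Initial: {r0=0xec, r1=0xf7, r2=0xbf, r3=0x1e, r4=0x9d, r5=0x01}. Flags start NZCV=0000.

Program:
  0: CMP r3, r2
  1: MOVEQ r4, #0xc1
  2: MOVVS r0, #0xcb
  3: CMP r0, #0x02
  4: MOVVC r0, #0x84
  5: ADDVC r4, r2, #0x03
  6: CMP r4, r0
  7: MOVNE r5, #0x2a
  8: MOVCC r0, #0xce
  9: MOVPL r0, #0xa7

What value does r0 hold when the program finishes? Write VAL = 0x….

VAL = 0xa7

0: ✓ CMP  NZCV=0000
1: · MOVEQ
2: · MOVVS
3: ✓ CMP  NZCV=1010
4: ✓ MOVVC  r0←0x84
5: ✓ ADDVC  r4←0xc2
6: ✓ CMP  NZCV=0010
7: ✓ MOVNE  r5←0x2a
8: · MOVCC
9: ✓ MOVPL  r0←0xa7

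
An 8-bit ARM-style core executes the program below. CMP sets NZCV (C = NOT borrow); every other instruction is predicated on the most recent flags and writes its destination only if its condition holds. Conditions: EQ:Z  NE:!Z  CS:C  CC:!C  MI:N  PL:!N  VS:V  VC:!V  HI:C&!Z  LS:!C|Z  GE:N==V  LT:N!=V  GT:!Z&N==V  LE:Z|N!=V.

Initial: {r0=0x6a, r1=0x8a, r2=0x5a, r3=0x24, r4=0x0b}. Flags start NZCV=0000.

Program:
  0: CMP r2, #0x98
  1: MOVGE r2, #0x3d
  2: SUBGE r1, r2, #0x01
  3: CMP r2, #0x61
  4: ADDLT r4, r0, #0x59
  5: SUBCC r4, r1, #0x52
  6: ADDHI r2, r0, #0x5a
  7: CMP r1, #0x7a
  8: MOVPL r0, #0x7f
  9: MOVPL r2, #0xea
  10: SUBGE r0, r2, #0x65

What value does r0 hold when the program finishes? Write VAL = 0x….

0: ✓ CMP  NZCV=1001
1: ✓ MOVGE  r2←0x3d
2: ✓ SUBGE  r1←0x3c
3: ✓ CMP  NZCV=1000
4: ✓ ADDLT  r4←0xc3
5: ✓ SUBCC  r4←0xea
6: · ADDHI
7: ✓ CMP  NZCV=1000
8: · MOVPL
9: · MOVPL
10: · SUBGE

VAL = 0x6a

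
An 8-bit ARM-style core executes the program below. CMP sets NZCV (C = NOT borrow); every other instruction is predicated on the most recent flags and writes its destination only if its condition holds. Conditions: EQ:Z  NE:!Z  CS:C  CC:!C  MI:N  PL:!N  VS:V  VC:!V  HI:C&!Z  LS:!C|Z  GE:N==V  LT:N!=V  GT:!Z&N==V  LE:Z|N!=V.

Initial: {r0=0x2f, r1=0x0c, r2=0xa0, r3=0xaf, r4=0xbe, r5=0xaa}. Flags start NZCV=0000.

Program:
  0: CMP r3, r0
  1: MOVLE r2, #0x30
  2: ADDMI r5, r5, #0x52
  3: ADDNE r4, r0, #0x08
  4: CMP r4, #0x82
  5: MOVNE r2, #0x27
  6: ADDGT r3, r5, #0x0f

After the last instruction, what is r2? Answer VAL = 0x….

[0] flags=1010 → (cmp)
[1] flags=1010 LE?T → r2=0x30
[2] flags=1010 MI?T → r5=0xfc
[3] flags=1010 NE?T → r4=0x37
[4] flags=1001 → (cmp)
[5] flags=1001 NE?T → r2=0x27
[6] flags=1001 GT?T → r3=0x0b

VAL = 0x27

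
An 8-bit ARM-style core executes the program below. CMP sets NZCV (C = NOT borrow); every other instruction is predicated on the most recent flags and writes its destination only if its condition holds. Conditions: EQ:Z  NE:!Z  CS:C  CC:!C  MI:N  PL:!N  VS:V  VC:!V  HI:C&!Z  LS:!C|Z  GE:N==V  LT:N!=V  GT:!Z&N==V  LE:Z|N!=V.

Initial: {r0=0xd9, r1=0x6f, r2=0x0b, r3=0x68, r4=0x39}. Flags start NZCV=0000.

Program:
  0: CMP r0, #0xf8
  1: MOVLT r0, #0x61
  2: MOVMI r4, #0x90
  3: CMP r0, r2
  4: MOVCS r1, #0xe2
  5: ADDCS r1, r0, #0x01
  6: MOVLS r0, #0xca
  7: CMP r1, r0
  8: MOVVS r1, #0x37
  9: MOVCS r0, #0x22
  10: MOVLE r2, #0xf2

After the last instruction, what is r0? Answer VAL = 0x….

[0] flags=1000 → (cmp)
[1] flags=1000 LT?T → r0=0x61
[2] flags=1000 MI?T → r4=0x90
[3] flags=0010 → (cmp)
[4] flags=0010 CS?T → r1=0xe2
[5] flags=0010 CS?T → r1=0x62
[6] flags=0010 LS?F → skip
[7] flags=0010 → (cmp)
[8] flags=0010 VS?F → skip
[9] flags=0010 CS?T → r0=0x22
[10] flags=0010 LE?F → skip

VAL = 0x22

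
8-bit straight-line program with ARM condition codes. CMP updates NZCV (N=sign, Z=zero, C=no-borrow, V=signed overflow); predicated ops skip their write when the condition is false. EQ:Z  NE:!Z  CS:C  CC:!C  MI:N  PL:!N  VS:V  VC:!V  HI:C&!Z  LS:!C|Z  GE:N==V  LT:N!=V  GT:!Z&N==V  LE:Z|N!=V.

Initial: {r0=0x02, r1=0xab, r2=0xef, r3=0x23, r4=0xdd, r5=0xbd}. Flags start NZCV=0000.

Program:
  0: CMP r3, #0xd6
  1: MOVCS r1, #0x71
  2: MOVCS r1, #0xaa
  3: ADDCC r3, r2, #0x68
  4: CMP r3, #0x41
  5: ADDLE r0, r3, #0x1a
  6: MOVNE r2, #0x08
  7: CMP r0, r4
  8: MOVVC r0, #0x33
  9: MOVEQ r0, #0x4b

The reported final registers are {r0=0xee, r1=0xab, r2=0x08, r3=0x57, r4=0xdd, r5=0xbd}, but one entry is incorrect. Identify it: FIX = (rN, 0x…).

[0] flags=0000 → (cmp)
[1] flags=0000 CS?F → skip
[2] flags=0000 CS?F → skip
[3] flags=0000 CC?T → r3=0x57
[4] flags=0010 → (cmp)
[5] flags=0010 LE?F → skip
[6] flags=0010 NE?T → r2=0x08
[7] flags=0000 → (cmp)
[8] flags=0000 VC?T → r0=0x33
[9] flags=0000 EQ?F → skip

FIX = (r0, 0x33)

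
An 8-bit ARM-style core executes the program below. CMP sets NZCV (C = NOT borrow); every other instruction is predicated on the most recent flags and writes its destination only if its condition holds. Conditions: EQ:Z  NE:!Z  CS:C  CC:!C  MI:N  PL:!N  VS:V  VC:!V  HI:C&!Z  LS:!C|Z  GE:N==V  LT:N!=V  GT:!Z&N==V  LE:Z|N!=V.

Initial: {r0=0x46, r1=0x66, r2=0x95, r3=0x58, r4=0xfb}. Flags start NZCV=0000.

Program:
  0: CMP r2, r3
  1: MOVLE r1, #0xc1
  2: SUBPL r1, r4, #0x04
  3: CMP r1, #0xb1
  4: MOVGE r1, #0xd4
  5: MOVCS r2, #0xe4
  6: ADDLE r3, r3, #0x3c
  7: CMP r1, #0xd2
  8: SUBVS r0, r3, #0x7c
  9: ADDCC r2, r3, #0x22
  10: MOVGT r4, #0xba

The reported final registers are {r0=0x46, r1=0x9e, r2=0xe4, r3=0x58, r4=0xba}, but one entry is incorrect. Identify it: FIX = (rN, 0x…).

FIX = (r1, 0xd4)

0: ✓ CMP  NZCV=0011
1: ✓ MOVLE  r1←0xc1
2: ✓ SUBPL  r1←0xf7
3: ✓ CMP  NZCV=0010
4: ✓ MOVGE  r1←0xd4
5: ✓ MOVCS  r2←0xe4
6: · ADDLE
7: ✓ CMP  NZCV=0010
8: · SUBVS
9: · ADDCC
10: ✓ MOVGT  r4←0xba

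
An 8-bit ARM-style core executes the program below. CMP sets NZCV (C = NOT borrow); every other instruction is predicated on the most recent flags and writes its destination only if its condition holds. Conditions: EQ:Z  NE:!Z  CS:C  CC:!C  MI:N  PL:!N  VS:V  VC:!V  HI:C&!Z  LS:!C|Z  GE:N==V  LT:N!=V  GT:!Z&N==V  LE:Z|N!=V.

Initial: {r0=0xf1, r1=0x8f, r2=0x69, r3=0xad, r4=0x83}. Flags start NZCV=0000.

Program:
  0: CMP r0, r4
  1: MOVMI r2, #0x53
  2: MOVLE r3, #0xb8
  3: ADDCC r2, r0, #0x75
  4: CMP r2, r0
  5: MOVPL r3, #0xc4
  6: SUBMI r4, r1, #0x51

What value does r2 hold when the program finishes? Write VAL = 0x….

0: ✓ CMP  NZCV=0010
1: · MOVMI
2: · MOVLE
3: · ADDCC
4: ✓ CMP  NZCV=0000
5: ✓ MOVPL  r3←0xc4
6: · SUBMI

VAL = 0x69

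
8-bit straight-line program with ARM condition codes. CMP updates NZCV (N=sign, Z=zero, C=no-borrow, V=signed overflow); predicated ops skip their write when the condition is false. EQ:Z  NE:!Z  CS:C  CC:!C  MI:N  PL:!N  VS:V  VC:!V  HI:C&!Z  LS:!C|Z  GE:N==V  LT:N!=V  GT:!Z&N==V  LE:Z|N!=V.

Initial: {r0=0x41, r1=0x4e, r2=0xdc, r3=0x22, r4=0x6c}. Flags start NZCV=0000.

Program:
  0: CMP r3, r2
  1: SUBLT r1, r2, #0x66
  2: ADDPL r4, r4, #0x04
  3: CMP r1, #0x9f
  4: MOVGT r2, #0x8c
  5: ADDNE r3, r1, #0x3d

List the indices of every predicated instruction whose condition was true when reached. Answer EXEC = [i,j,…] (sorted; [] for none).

[0] flags=0000 → (cmp)
[1] flags=0000 LT?F → skip
[2] flags=0000 PL?T → r4=0x70
[3] flags=1001 → (cmp)
[4] flags=1001 GT?T → r2=0x8c
[5] flags=1001 NE?T → r3=0x8b

EXEC = [2,4,5]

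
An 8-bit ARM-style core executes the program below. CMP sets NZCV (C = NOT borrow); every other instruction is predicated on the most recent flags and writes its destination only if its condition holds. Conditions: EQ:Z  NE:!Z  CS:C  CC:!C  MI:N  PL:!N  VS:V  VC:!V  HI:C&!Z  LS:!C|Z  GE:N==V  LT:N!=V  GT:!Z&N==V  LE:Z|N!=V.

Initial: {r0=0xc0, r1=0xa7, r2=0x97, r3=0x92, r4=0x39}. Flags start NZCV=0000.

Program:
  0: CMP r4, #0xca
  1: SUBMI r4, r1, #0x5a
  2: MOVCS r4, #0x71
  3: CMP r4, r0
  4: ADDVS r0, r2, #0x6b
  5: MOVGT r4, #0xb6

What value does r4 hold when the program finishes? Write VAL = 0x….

[0] flags=0000 → (cmp)
[1] flags=0000 MI?F → skip
[2] flags=0000 CS?F → skip
[3] flags=0000 → (cmp)
[4] flags=0000 VS?F → skip
[5] flags=0000 GT?T → r4=0xb6

VAL = 0xb6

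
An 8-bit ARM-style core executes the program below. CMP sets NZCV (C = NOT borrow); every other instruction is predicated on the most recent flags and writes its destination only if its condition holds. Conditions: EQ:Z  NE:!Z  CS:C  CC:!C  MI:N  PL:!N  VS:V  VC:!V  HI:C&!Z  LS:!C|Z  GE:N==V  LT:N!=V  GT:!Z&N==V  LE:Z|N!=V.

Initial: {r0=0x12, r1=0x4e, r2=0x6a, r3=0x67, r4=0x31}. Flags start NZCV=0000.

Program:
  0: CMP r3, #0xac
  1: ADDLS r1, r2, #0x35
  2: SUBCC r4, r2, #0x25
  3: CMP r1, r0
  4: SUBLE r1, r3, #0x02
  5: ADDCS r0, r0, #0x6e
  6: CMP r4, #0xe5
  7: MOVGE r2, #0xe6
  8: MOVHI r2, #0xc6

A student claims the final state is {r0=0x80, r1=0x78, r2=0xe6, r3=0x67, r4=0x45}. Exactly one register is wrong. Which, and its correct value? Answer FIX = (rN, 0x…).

FIX = (r1, 0x65)

0: ✓ CMP  NZCV=1001
1: ✓ ADDLS  r1←0x9f
2: ✓ SUBCC  r4←0x45
3: ✓ CMP  NZCV=1010
4: ✓ SUBLE  r1←0x65
5: ✓ ADDCS  r0←0x80
6: ✓ CMP  NZCV=0000
7: ✓ MOVGE  r2←0xe6
8: · MOVHI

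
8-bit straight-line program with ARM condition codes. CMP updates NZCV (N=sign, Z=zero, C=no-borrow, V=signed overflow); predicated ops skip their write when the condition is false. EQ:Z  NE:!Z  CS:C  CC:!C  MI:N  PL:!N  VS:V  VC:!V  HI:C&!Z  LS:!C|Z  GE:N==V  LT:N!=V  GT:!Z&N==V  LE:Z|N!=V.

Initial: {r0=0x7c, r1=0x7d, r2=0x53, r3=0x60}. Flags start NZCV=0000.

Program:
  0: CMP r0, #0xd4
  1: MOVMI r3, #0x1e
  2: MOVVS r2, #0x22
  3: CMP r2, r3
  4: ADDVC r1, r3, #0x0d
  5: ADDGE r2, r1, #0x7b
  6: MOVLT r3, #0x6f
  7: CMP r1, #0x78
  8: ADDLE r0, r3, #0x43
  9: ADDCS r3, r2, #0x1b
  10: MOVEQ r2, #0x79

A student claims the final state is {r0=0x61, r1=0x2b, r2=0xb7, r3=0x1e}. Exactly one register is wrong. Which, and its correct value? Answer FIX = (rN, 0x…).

0: ✓ CMP  NZCV=1001
1: ✓ MOVMI  r3←0x1e
2: ✓ MOVVS  r2←0x22
3: ✓ CMP  NZCV=0010
4: ✓ ADDVC  r1←0x2b
5: ✓ ADDGE  r2←0xa6
6: · MOVLT
7: ✓ CMP  NZCV=1000
8: ✓ ADDLE  r0←0x61
9: · ADDCS
10: · MOVEQ

FIX = (r2, 0xa6)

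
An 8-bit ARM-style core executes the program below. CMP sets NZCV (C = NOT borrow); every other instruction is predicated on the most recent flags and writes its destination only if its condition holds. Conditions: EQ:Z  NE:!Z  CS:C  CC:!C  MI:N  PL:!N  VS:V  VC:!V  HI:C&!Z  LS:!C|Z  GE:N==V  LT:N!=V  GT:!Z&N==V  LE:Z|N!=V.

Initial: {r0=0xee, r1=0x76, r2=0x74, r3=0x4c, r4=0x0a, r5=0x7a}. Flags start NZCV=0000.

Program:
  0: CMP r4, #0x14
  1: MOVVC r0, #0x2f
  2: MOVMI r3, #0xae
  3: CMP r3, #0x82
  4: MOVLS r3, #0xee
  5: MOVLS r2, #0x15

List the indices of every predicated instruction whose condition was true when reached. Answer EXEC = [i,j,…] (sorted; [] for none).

EXEC = [1,2]

0: ✓ CMP  NZCV=1000
1: ✓ MOVVC  r0←0x2f
2: ✓ MOVMI  r3←0xae
3: ✓ CMP  NZCV=0010
4: · MOVLS
5: · MOVLS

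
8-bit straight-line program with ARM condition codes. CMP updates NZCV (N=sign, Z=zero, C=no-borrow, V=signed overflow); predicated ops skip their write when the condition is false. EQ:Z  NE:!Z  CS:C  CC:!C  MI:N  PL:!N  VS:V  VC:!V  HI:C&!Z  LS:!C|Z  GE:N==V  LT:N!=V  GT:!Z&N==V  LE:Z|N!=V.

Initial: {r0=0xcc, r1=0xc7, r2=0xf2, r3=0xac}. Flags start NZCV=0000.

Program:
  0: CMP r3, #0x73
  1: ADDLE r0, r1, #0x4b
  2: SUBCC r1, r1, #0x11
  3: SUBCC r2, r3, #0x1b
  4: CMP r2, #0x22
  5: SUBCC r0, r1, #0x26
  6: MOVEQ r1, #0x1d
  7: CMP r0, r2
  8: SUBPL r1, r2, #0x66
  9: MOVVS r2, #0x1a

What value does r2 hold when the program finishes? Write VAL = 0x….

VAL = 0xf2

[0] flags=0011 → (cmp)
[1] flags=0011 LE?T → r0=0x12
[2] flags=0011 CC?F → skip
[3] flags=0011 CC?F → skip
[4] flags=1010 → (cmp)
[5] flags=1010 CC?F → skip
[6] flags=1010 EQ?F → skip
[7] flags=0000 → (cmp)
[8] flags=0000 PL?T → r1=0x8c
[9] flags=0000 VS?F → skip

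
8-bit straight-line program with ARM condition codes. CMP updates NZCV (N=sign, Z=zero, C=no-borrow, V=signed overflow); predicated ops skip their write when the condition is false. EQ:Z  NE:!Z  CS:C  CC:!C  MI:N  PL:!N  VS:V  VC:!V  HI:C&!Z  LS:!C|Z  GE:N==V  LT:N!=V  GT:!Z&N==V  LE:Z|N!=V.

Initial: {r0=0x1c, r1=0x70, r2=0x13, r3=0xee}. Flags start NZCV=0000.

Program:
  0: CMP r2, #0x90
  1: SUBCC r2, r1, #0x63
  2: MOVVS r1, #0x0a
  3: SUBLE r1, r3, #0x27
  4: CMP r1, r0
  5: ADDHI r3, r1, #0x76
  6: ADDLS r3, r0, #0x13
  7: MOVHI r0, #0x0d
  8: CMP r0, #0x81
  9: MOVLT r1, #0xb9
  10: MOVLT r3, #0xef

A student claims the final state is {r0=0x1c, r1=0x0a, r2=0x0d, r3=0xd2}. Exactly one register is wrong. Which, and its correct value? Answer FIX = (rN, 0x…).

FIX = (r3, 0x2f)

[0] flags=1001 → (cmp)
[1] flags=1001 CC?T → r2=0x0d
[2] flags=1001 VS?T → r1=0x0a
[3] flags=1001 LE?F → skip
[4] flags=1000 → (cmp)
[5] flags=1000 HI?F → skip
[6] flags=1000 LS?T → r3=0x2f
[7] flags=1000 HI?F → skip
[8] flags=1001 → (cmp)
[9] flags=1001 LT?F → skip
[10] flags=1001 LT?F → skip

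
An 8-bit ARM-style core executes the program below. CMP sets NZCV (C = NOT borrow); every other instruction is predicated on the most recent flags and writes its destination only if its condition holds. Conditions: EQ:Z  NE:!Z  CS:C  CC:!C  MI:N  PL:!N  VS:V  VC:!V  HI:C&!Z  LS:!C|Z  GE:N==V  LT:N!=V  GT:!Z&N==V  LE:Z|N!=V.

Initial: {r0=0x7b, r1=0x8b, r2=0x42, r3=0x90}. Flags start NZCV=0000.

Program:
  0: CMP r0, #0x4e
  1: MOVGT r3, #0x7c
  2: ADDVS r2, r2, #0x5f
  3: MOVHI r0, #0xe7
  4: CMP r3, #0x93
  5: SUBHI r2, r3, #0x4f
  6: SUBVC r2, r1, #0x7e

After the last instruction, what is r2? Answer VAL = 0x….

VAL = 0x42

[0] flags=0010 → (cmp)
[1] flags=0010 GT?T → r3=0x7c
[2] flags=0010 VS?F → skip
[3] flags=0010 HI?T → r0=0xe7
[4] flags=1001 → (cmp)
[5] flags=1001 HI?F → skip
[6] flags=1001 VC?F → skip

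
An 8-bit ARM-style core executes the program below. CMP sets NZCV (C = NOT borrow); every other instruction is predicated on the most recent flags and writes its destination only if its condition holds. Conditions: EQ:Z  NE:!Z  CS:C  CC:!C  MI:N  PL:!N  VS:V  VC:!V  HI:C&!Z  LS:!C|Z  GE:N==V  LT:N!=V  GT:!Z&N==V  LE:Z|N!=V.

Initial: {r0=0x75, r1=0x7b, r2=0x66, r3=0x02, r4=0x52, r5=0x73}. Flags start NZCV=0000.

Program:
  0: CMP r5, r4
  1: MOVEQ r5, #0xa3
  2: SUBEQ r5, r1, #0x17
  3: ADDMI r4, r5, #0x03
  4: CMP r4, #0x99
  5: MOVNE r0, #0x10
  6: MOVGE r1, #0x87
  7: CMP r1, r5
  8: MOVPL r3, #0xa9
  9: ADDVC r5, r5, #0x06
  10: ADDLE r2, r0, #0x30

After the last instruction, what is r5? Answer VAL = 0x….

VAL = 0x73

0: ✓ CMP  NZCV=0010
1: · MOVEQ
2: · SUBEQ
3: · ADDMI
4: ✓ CMP  NZCV=1001
5: ✓ MOVNE  r0←0x10
6: ✓ MOVGE  r1←0x87
7: ✓ CMP  NZCV=0011
8: ✓ MOVPL  r3←0xa9
9: · ADDVC
10: ✓ ADDLE  r2←0x40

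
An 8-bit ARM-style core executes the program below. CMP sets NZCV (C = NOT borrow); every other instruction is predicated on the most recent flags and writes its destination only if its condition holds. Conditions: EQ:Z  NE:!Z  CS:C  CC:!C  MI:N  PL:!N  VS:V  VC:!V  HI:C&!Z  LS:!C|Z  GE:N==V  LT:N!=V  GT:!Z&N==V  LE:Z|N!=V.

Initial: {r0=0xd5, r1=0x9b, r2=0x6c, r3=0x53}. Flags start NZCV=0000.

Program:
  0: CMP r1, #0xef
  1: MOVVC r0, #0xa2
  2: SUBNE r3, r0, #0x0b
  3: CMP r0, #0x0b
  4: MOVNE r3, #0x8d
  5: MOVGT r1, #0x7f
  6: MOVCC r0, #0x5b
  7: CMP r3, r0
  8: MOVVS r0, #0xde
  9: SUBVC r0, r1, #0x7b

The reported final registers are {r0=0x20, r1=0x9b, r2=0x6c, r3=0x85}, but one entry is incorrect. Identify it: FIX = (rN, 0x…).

[0] flags=1000 → (cmp)
[1] flags=1000 VC?T → r0=0xa2
[2] flags=1000 NE?T → r3=0x97
[3] flags=1010 → (cmp)
[4] flags=1010 NE?T → r3=0x8d
[5] flags=1010 GT?F → skip
[6] flags=1010 CC?F → skip
[7] flags=1000 → (cmp)
[8] flags=1000 VS?F → skip
[9] flags=1000 VC?T → r0=0x20

FIX = (r3, 0x8d)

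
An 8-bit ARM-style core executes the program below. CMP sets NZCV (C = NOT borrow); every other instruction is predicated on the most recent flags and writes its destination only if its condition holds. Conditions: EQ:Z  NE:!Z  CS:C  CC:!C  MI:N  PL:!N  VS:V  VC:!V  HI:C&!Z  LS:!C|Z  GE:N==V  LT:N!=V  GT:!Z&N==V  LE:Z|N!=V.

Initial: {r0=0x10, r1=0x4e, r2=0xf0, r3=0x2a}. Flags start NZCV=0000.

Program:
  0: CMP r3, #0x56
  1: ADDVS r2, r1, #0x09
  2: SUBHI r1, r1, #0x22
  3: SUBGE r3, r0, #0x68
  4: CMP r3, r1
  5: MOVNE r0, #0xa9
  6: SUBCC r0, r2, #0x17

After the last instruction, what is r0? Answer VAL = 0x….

VAL = 0xd9

[0] flags=1000 → (cmp)
[1] flags=1000 VS?F → skip
[2] flags=1000 HI?F → skip
[3] flags=1000 GE?F → skip
[4] flags=1000 → (cmp)
[5] flags=1000 NE?T → r0=0xa9
[6] flags=1000 CC?T → r0=0xd9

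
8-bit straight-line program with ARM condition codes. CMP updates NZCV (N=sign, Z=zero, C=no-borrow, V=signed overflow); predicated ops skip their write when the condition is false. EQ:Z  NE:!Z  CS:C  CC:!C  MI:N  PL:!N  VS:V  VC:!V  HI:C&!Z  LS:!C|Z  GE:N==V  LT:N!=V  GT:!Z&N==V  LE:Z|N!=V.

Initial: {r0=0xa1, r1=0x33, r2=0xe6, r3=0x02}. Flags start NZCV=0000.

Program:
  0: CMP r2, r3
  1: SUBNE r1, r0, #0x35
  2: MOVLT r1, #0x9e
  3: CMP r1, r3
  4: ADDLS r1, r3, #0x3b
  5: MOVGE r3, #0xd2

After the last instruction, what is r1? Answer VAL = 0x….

VAL = 0x9e

0: ✓ CMP  NZCV=1010
1: ✓ SUBNE  r1←0x6c
2: ✓ MOVLT  r1←0x9e
3: ✓ CMP  NZCV=1010
4: · ADDLS
5: · MOVGE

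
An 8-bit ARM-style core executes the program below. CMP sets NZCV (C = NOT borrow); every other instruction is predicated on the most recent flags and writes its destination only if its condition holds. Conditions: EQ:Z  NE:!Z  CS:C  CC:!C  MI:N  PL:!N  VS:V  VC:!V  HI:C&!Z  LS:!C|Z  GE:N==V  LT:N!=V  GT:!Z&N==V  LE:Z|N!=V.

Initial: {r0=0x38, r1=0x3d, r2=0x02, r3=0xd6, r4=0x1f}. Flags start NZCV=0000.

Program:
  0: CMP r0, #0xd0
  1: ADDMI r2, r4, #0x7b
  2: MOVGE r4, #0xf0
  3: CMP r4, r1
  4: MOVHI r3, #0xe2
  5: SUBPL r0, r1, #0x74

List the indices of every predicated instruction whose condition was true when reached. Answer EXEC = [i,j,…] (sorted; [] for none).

[0] flags=0000 → (cmp)
[1] flags=0000 MI?F → skip
[2] flags=0000 GE?T → r4=0xf0
[3] flags=1010 → (cmp)
[4] flags=1010 HI?T → r3=0xe2
[5] flags=1010 PL?F → skip

EXEC = [2,4]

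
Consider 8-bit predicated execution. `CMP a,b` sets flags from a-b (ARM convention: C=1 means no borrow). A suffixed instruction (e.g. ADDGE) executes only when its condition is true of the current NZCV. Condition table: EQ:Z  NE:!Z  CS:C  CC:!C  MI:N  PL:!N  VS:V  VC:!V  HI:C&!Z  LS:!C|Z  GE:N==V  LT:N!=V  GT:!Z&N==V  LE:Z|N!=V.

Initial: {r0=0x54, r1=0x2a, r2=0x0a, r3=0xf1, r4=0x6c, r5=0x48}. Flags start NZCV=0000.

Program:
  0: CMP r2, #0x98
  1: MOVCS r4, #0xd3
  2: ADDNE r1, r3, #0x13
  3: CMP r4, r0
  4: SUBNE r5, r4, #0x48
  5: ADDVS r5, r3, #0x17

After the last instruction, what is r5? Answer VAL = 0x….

[0] flags=0000 → (cmp)
[1] flags=0000 CS?F → skip
[2] flags=0000 NE?T → r1=0x04
[3] flags=0010 → (cmp)
[4] flags=0010 NE?T → r5=0x24
[5] flags=0010 VS?F → skip

VAL = 0x24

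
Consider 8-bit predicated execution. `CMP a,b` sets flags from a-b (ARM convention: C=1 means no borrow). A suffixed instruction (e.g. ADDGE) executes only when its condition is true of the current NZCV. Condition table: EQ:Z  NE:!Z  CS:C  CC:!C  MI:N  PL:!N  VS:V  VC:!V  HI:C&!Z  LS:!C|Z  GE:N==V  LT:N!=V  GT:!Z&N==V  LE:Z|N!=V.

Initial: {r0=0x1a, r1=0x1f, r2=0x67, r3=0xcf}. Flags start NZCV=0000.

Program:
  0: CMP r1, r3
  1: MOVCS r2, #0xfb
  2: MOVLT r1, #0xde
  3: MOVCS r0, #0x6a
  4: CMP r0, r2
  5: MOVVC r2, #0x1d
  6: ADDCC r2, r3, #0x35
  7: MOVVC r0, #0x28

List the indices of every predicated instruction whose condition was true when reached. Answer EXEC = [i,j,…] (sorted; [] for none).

EXEC = [5,6,7]

0: ✓ CMP  NZCV=0000
1: · MOVCS
2: · MOVLT
3: · MOVCS
4: ✓ CMP  NZCV=1000
5: ✓ MOVVC  r2←0x1d
6: ✓ ADDCC  r2←0x04
7: ✓ MOVVC  r0←0x28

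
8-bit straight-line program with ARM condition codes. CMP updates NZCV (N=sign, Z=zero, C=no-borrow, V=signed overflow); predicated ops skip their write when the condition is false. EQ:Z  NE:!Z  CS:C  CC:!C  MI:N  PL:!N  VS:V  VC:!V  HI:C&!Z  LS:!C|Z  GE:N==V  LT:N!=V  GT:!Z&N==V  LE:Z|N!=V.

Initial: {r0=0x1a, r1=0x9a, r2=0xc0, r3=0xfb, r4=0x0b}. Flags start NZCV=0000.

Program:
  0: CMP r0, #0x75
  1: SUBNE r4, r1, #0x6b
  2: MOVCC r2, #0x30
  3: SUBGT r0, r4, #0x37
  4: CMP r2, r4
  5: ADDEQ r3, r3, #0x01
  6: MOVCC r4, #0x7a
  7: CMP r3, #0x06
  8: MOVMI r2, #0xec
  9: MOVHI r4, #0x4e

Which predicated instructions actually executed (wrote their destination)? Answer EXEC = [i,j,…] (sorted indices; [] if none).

EXEC = [1,2,8,9]

0: ✓ CMP  NZCV=1000
1: ✓ SUBNE  r4←0x2f
2: ✓ MOVCC  r2←0x30
3: · SUBGT
4: ✓ CMP  NZCV=0010
5: · ADDEQ
6: · MOVCC
7: ✓ CMP  NZCV=1010
8: ✓ MOVMI  r2←0xec
9: ✓ MOVHI  r4←0x4e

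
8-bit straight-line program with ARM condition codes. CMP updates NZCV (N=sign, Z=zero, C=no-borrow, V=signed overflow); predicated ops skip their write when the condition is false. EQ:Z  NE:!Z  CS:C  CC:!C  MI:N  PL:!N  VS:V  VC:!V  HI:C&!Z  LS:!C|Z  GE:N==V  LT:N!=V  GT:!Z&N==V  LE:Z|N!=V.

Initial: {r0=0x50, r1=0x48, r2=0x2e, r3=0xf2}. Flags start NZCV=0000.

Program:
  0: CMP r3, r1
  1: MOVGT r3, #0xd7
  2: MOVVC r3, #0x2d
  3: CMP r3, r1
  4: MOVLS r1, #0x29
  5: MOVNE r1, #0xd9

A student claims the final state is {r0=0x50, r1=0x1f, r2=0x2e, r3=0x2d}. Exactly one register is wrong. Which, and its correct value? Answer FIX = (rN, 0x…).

FIX = (r1, 0xd9)

0: ✓ CMP  NZCV=1010
1: · MOVGT
2: ✓ MOVVC  r3←0x2d
3: ✓ CMP  NZCV=1000
4: ✓ MOVLS  r1←0x29
5: ✓ MOVNE  r1←0xd9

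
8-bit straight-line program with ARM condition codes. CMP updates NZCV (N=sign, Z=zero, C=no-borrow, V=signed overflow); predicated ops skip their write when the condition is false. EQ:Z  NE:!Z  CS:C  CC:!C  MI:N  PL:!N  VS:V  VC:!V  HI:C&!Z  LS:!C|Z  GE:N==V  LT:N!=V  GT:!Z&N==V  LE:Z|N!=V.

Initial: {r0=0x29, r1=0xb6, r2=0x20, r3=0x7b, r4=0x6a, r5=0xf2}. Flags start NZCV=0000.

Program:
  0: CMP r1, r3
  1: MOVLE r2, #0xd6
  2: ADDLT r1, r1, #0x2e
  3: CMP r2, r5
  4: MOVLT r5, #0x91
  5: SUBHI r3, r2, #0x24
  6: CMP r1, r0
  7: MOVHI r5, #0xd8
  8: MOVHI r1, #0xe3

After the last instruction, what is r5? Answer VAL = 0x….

0: ✓ CMP  NZCV=0011
1: ✓ MOVLE  r2←0xd6
2: ✓ ADDLT  r1←0xe4
3: ✓ CMP  NZCV=1000
4: ✓ MOVLT  r5←0x91
5: · SUBHI
6: ✓ CMP  NZCV=1010
7: ✓ MOVHI  r5←0xd8
8: ✓ MOVHI  r1←0xe3

VAL = 0xd8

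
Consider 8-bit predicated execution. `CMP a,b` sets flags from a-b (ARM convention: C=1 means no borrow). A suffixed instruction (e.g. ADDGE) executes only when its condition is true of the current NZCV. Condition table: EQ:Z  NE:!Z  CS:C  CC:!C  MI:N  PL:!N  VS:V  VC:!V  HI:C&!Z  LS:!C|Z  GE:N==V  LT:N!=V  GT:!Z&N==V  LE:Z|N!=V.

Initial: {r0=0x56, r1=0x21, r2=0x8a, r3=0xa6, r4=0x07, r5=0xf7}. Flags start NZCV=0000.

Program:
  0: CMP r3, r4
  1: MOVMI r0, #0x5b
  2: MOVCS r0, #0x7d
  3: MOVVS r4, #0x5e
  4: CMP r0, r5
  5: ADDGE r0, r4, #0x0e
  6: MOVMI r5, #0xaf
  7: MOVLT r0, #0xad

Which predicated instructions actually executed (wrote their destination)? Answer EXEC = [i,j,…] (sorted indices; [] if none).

0: ✓ CMP  NZCV=1010
1: ✓ MOVMI  r0←0x5b
2: ✓ MOVCS  r0←0x7d
3: · MOVVS
4: ✓ CMP  NZCV=1001
5: ✓ ADDGE  r0←0x15
6: ✓ MOVMI  r5←0xaf
7: · MOVLT

EXEC = [1,2,5,6]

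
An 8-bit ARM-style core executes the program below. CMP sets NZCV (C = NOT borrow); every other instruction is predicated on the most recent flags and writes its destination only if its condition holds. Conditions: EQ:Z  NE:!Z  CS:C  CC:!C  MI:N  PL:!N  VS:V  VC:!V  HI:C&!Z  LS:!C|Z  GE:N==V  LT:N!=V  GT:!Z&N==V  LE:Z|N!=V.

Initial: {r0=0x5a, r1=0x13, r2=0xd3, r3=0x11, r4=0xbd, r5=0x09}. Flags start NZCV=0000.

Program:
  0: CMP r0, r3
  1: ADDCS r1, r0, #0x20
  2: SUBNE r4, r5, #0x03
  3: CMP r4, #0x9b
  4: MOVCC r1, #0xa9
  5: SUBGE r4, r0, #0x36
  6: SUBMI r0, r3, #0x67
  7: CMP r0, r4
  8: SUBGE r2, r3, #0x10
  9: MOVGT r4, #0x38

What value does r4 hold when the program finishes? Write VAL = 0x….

VAL = 0x38

[0] flags=0010 → (cmp)
[1] flags=0010 CS?T → r1=0x7a
[2] flags=0010 NE?T → r4=0x06
[3] flags=0000 → (cmp)
[4] flags=0000 CC?T → r1=0xa9
[5] flags=0000 GE?T → r4=0x24
[6] flags=0000 MI?F → skip
[7] flags=0010 → (cmp)
[8] flags=0010 GE?T → r2=0x01
[9] flags=0010 GT?T → r4=0x38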